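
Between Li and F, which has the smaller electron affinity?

Li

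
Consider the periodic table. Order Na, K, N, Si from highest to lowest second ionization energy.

Consider each +1 ion: Na⁺ is the bare [Ne] core; K⁺ is the bare [Ar] core; N⁺ still has 4 valence electrons; Si⁺ still has 3 valence electrons.
Core electrons are held far more tightly than valence electrons, so K and Na top the IE_2 order.
Valence configurations: N⁺ [He]2s²2p², Si⁺ [Ne]3s²3p¹.
The numbers (kJ/mol): Na 4562, K 3052, N 2856, Si 1577.
Hence IE_2: Si < N < K < Na.

Na > K > N > Si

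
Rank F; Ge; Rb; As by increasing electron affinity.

EA tends to increase across a period and decrease down a group, though the pattern is less regular than for IE or radius.
These span different periods and groups, so the two trends combine.
As > Rb: both effects reinforce here, so As is clearly the higher of the two.
Ge > As: this pair runs against the simple trend — see the exception note.
F > Ge: relative to Ge, both the across-period and down-group shifts push F's electron affinity up.
Note the exception: Ge has a higher electron affinity than As, contrary to the simple trend — adding an electron to As's half-filled 4p³ is unfavourable, so Ge (4p²) has the more exothermic EA.
Approximate values (kJ/mol): F 328, Ge 119, As 78, Rb 47.
So from lowest to highest: Rb < As < Ge < F.

Rb, As, Ge, F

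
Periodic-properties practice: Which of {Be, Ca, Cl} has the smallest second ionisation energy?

Ca

The second ionization energy removes an electron from the +1 ion. For each element: Be⁺ still has 1 valence electron; Ca⁺ still has 1 valence electron; Cl⁺ still has 6 valence electrons.
All are still removing valence electrons, so compare the +1 ions as you would atoms: IE_2 generally rises across a period (higher Z_eff) and falls down a group (larger shell), subject to the usual subshell exceptions.
Valence configurations: Be⁺ [He]2s¹, Ca⁺ [Ar]4s¹, Cl⁺ [Ne]3s²3p⁴.
The numbers (kJ/mol): Be 1757, Ca 1145, Cl 2298.
Putting it together, IE_2: Ca < Be < Cl.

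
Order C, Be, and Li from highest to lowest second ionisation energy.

IE_2 is the cost of taking one more electron from the +1 cation: C⁺ still has 3 valence electrons; Be⁺ still has 1 valence electron; Li⁺ is the bare [He] core.
Core electrons are held far more tightly than valence electrons, so Li tops the IE_2 order.
Valence configurations: C⁺ [He]2s²2p¹, Be⁺ [He]2s¹.
Approximate IE_2 values (kJ/mol): C 2353, Be 1757, Li 7298.
So the second ionization energies run Be < C < Li.

Li, C, Be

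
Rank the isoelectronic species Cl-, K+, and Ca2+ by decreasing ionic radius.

Cl-, K+, Ca2+

All of these have 18 electrons, so size is governed by nuclear charge alone: the more protons, the stronger the pull on the same electron cloud, and the smaller the ion.
Nuclear charges: Ca2+ (Z=20), K+ (Z=19), Cl- (Z=17).
Largest to smallest: Cl- > K+ > Ca2+.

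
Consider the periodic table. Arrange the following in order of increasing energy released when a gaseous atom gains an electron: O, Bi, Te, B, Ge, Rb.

B is in period 2, group 13; O is in period 2, group 16; Ge is in period 4, group 14; Rb is in period 5, group 1; Te is in period 5, group 16; Bi is in period 6, group 15.
EA tends to increase across a period and decrease down a group, though the pattern is less regular than for IE or radius.
Here both period and group differ, so the two effects have to be weighed against each other.
Rb > B: this pair runs against the simple trend — see the exception note.
Bi > Rb: the two effects oppose for this pair; the across-period effect wins (91 vs 47 kJ/mol).
Ge > Bi: period and group pull opposite ways; the down-group shift dominates (119 vs 91 kJ/mol).
O > Ge: both effects reinforce here, so O is clearly the higher of the two.
Te > O: this pair runs against the simple trend — see the exception note.
Note the exception: Rb has a higher electron affinity than B, contrary to the simple trend — B's ns²np¹ configuration gives only a small electron affinity — the sparsely filled np subshell binds an added electron weakly.
Note the exception: Te has a higher electron affinity than O, contrary to the simple trend — O's compact 2p subshell gives strong electron–electron repulsion on the added electron.
Tabulated electron affinity (kJ/mol): B 27, O 141, Ge 119, Rb 47, Te 190, Bi 91.
So from lowest to highest: B < Rb < Bi < Ge < O < Te.

B, Rb, Bi, Ge, O, Te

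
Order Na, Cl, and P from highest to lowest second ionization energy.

After 1 electron has been removed, what remains? Na⁺ is the bare [Ne] core; Cl⁺ still has 6 valence electrons; P⁺ still has 4 valence electrons.
Breaking into a closed-shell core is much more expensive than removing a leftover valence electron — Na has the largest IE_2 here.
Valence configurations: Cl⁺ [Ne]3s²3p⁴, P⁺ [Ne]3s²3p².
Tabulated IE_2 (kJ/mol): Na 4562, Cl 2298, P 1907.
Overall IE_2 order: P < Cl < Na.

Na > Cl > P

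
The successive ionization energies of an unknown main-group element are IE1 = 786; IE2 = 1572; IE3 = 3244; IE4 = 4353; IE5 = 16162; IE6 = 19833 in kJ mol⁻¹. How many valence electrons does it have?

4

Look for the largest jump between consecutive ionization energies: IE5/IE4 ≈ 3.7, far larger than any earlier ratio.
That jump marks the point where a core electron is being removed. So the atom has 4 valence electrons.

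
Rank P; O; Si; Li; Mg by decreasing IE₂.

After 1 electron has been removed, what remains? P⁺ still has 4 valence electrons; O⁺ still has 5 valence electrons; Si⁺ still has 3 valence electrons; Li⁺ is the bare [He] core; Mg⁺ still has 1 valence electron.
Pulling an electron out of a noble-gas core costs far more than removing a remaining valence electron, so Li sits at the high end of IE_2.
Valence configurations: P⁺ [Ne]3s²3p², O⁺ [He]2s²2p³, Si⁺ [Ne]3s²3p¹, Mg⁺ [Ne]3s¹.
The numbers (kJ/mol): P 1907, O 3388, Si 1577, Li 7298, Mg 1451.
Hence IE_2: Mg < Si < P < O < Li.

Li > O > P > Si > Mg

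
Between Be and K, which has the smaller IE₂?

Be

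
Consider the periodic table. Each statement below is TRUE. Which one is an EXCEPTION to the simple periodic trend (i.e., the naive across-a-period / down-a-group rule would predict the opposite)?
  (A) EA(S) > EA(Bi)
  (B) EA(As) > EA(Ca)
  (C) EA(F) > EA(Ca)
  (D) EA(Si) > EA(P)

The general trend: electron affinity increases across a period and decreases down a group.
(A) S (period 3, group 16) vs Bi (period 6, group 15): the stated order agrees with the simple trend.
(B) As (period 4, group 15) vs Ca (period 4, group 2): the stated order agrees with the simple trend.
(C) F (period 2, group 17) vs Ca (period 4, group 2): the stated order agrees with the simple trend.
(D) Si (period 3, group 14) vs P (period 3, group 15): the stated order contradicts the simple trend.
The exception is (D): adding an electron to P's half-filled 3p³ is unfavourable, so Si (3p²) has the more exothermic EA.

(D)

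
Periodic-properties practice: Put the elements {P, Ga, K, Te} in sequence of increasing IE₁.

K < Ga < Te < P

P is in period 3, group 15; K is in period 4, group 1; Ga is in period 4, group 13; Te is in period 5, group 16.
Across a period the outer electron is held more tightly (higher IE₁); down a group it sits in a higher shell, more shielded, and comes off more easily.
Here both period and group differ, so the two effects have to be weighed against each other.
Ga > K: both are in period 4; the period trend gives Ga the larger value.
Te > Ga: period and group pull opposite ways; the across-period shift dominates (869 vs 579 kJ/mol).
P > Te: the two effects oppose for this pair; the down-group effect wins (1012 vs 869 kJ/mol).
Tabulated first ionization energy (kJ/mol): P 1012, K 419, Ga 579, Te 869.
So from lowest to highest: K < Ga < Te < P.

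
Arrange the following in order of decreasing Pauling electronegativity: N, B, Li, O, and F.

F > O > N > B > Li

Smaller atoms with higher effective nuclear charge are more electronegative.
All lie in period 2, so electronegativity increases left to right.
So from highest to lowest: F > O > N > B > Li.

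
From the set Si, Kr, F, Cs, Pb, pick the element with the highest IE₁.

F

F is in period 2, group 17; Si is in period 3, group 14; Kr is in period 4, group 18; Cs is in period 6, group 1; Pb is in period 6, group 14.
Across a period the outer electron is held more tightly (higher IE₁); down a group it sits in a higher shell, more shielded, and comes off more easily.
Here both period and group differ, so the two effects have to be weighed against each other.
Pb > Cs: Pb lies to the right of Cs in period 6, so the across-period effect alone puts Pb higher.
Si > Pb: Si sits above Pb in group 14, so the down-group effect alone puts Si higher.
Kr > Si: the two effects oppose for this pair; the across-period effect wins (1351 vs 786 kJ/mol).
F > Kr: period and group pull opposite ways; the down-group shift dominates (1681 vs 1351 kJ/mol).
For reference (kJ/mol): F 1681, Si 786, Kr 1351, Cs 376, Pb 716.
The highest IE₁ among these belongs to F.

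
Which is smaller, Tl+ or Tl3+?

Tl3+

Both ions have Z = 81 protons, but Tl3+ has lost more electrons, so its remaining electrons feel a larger effective nuclear charge per electron and are pulled in more tightly.
Higher positive charge → smaller ion, so Tl+ > Tl3+.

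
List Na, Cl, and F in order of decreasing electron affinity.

Cl > F > Na

F is in period 2, group 17; Na is in period 3, group 1; Cl is in period 3, group 17.
Adding an electron releases more energy for atoms nearer the top right (short of the noble gases).
Neither a single period nor a single group — weigh both effects.
F > Na: relative to Na, both the across-period and down-group shifts push F's electron affinity up.
Cl > F: this pair runs against the simple trend — see the exception note.
Note the exception: Cl has a higher electron affinity than F, contrary to the simple trend — F's small 2p subshell makes the incoming electron feel strong e⁻–e⁻ repulsion, so Cl actually releases more energy on gaining an electron.
Approximate values (kJ/mol): F 328, Na 53, Cl 349.
So from highest to lowest: Cl > F > Na.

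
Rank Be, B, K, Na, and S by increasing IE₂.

Consider each +1 ion: Be⁺ still has 1 valence electron; B⁺ still has 2 valence electrons; K⁺ is the bare [Ar] core; Na⁺ is the bare [Ne] core; S⁺ still has 5 valence electrons.
Breaking into a closed-shell core is much more expensive than removing a leftover valence electron — K and Na have the largest IE_2 here.
Valence configurations: Be⁺ [He]2s¹, B⁺ [He]2s², S⁺ [Ne]3s²3p³.
Tabulated IE_2 (kJ/mol): Be 1757, B 2427, K 3052, Na 4562, S 2252.
So the second ionization energies run Be < S < B < K < Na.

Be, S, B, K, Na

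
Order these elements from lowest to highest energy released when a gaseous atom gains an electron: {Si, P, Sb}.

P < Sb < Si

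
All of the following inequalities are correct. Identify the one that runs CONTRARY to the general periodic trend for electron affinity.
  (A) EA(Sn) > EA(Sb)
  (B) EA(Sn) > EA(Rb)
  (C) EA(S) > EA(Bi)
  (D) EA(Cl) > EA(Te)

(A)

The general trend: electron affinity increases across a period and decreases down a group.
(A) Sn (period 5, group 14) vs Sb (period 5, group 15): the stated order contradicts the simple trend.
(B) Sn (period 5, group 14) vs Rb (period 5, group 1): the stated order agrees with the simple trend.
(C) S (period 3, group 16) vs Bi (period 6, group 15): the stated order agrees with the simple trend.
(D) Cl (period 3, group 17) vs Te (period 5, group 16): the stated order agrees with the simple trend.
The exception is (A): adding an electron to Sb's half-filled 5p³ is unfavourable, so Sn has the more exothermic EA.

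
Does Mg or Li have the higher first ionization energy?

Li is in period 2, group 1; Mg is in period 3, group 2.
First ionization energy rises across a period (greater Z_eff holds electrons more tightly) and falls down a group (valence electrons are farther from the nucleus).
A diagonal step moves right (one effect) and down (the opposite effect) at once.
Mg > Li: the two effects oppose for this pair; the across-period effect wins (738 vs 520 kJ/mol).
Tabulated first ionization energy (kJ/mol): Li 520, Mg 738.
So Mg has the higher first ionization energy (Mg > Li).

Mg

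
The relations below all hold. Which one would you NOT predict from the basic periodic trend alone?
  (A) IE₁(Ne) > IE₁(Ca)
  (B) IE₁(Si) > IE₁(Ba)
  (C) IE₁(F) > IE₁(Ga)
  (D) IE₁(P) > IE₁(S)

(D)

The general trend: first ionisation energy increases across a period and decreases down a group.
(A) Ne (period 2, group 18) vs Ca (period 4, group 2): the stated order agrees with the simple trend.
(B) Si (period 3, group 14) vs Ba (period 6, group 2): the stated order agrees with the simple trend.
(C) F (period 2, group 17) vs Ga (period 4, group 13): the stated order agrees with the simple trend.
(D) P (period 3, group 15) vs S (period 3, group 16): the stated order contradicts the simple trend.
The exception is (D): S (3p⁴) ionizes more easily than half-filled P (3p³) because the paired 3p electron in S is pushed out by e⁻–e⁻ repulsion.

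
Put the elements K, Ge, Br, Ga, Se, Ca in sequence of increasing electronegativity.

K, Ca, Ga, Ge, Se, Br

K is in period 4, group 1; Ca is in period 4, group 2; Ga is in period 4, group 13; Ge is in period 4, group 14; Se is in period 4, group 16; Br is in period 4, group 17.
Electronegativity increases across a period and decreases down a group, tracking effective nuclear charge and atomic size.
All lie in period 4, so electronegativity increases left to right.
So from lowest to highest: K < Ca < Ga < Ge < Se < Br.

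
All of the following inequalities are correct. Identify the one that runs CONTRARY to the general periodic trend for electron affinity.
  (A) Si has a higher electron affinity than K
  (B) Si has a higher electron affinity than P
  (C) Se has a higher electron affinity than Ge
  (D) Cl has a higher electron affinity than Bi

The general trend: electron affinity increases across a period and decreases down a group.
(A) Si (period 3, group 14) vs K (period 4, group 1): the stated order agrees with the simple trend.
(B) Si (period 3, group 14) vs P (period 3, group 15): the stated order contradicts the simple trend.
(C) Se (period 4, group 16) vs Ge (period 4, group 14): the stated order agrees with the simple trend.
(D) Cl (period 3, group 17) vs Bi (period 6, group 15): the stated order agrees with the simple trend.
The exception is (B): adding an electron to P's half-filled 3p³ is unfavourable, so Si (3p²) has the more exothermic EA.

(B)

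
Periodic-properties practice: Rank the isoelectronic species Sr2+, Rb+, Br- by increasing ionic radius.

Sr2+ < Rb+ < Br-

All of these have 36 electrons, so size is governed by nuclear charge alone: the more protons, the stronger the pull on the same electron cloud, and the smaller the ion.
Nuclear charges: Sr2+ (Z=38), Rb+ (Z=37), Br- (Z=35).
Smallest to largest: Sr2+ < Rb+ < Br-.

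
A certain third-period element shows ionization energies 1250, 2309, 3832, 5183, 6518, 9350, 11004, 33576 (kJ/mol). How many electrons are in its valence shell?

Look for the largest jump between consecutive ionization energies: IE8/IE7 ≈ 3.1, far larger than any earlier ratio.
That jump marks the point where a core electron is being removed. So the atom has 7 valence electrons.

7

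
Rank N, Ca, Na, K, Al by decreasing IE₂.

Consider each +1 ion: N⁺ still has 4 valence electrons; Ca⁺ still has 1 valence electron; Na⁺ is the bare [Ne] core; K⁺ is the bare [Ar] core; Al⁺ still has 2 valence electrons.
Breaking into a closed-shell core is much more expensive than removing a leftover valence electron — K and Na have the largest IE_2 here.
Valence configurations: N⁺ [He]2s²2p², Ca⁺ [Ar]4s¹, Al⁺ [Ne]3s².
Tabulated IE_2 (kJ/mol): N 2856, Ca 1145, Na 4562, K 3052, Al 1817.
Hence IE_2: Ca < Al < N < K < Na.

Na > K > N > Al > Ca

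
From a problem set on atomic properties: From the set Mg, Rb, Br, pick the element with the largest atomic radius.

Moving right in a period, electrons are added to the same shell under a stronger nuclear pull, so atoms get smaller; moving down, a new shell is opened and atoms get larger.
These span different periods and groups, so the two trends combine.
Mg > Br: the two effects oppose for this pair; the across-period effect wins (139 vs 114 pm).
Rb > Mg: both effects reinforce here, so Rb is clearly the larger of the two.
For reference (pm): Mg 139, Br 114, Rb 210.
The largest atomic radius among these belongs to Rb.

Rb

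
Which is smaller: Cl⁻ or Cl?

Cl

Forming Cl⁻ adds 1 electron to Cl. More electron–electron repulsion in the same shell, with unchanged nuclear charge, lets the cloud expand.
An anion is larger than its parent atom: Cl⁻ > Cl.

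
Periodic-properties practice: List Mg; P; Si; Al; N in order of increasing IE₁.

Al, Mg, Si, P, N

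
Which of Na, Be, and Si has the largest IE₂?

The second ionization energy removes an electron from the +1 ion. For each element: Na⁺ is the bare [Ne] core; Be⁺ still has 1 valence electron; Si⁺ still has 3 valence electrons.
Core electrons are held far more tightly than valence electrons, so Na tops the IE_2 order.
Valence configurations: Be⁺ [He]2s¹, Si⁺ [Ne]3s²3p¹.
Approximate IE_2 values (kJ/mol): Na 4562, Be 1757, Si 1577.
Hence IE_2: Si < Be < Na.

Na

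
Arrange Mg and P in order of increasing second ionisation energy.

Mg, P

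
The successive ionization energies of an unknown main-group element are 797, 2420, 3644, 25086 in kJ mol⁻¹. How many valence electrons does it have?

Look for the largest jump between consecutive ionization energies: IE4/IE3 ≈ 6.9, far larger than any earlier ratio.
That jump marks the point where a core electron is being removed. So the atom has 3 valence electrons.

3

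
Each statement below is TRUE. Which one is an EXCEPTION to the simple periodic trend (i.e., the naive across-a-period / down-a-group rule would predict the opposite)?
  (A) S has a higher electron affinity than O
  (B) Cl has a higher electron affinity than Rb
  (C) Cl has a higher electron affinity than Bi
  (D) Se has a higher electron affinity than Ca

The general trend: electron affinity increases across a period and decreases down a group.
(A) S (period 3, group 16) vs O (period 2, group 16): the stated order contradicts the simple trend.
(B) Cl (period 3, group 17) vs Rb (period 5, group 1): the stated order agrees with the simple trend.
(C) Cl (period 3, group 17) vs Bi (period 6, group 15): the stated order agrees with the simple trend.
(D) Se (period 4, group 16) vs Ca (period 4, group 2): the stated order agrees with the simple trend.
The exception is (A): the compact 2p subshell of O repels the added electron more than S's larger 3p does.

(A)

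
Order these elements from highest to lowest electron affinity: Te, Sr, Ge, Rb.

Te, Ge, Rb, Sr

Ge is in period 4, group 14; Rb is in period 5, group 1; Sr is in period 5, group 2; Te is in period 5, group 16.
Electron affinity generally becomes more exothermic across a period toward the halogens and less exothermic down a group.
These span different periods and groups, so the two trends combine.
Rb > Sr: this pair runs against the simple trend — see the exception note.
Ge > Rb: both effects reinforce here, so Ge is clearly the higher of the two.
Te > Ge: period and group pull opposite ways; the across-period shift dominates (190 vs 119 kJ/mol).
Note the exception: Rb has a higher electron affinity than Sr, contrary to the simple trend — adding an electron to Sr (ns²) has to open a new, higher-energy np subshell, which is unfavourable.
Tabulated electron affinity (kJ/mol): Ge 119, Rb 47, Sr 5, Te 190.
So from highest to lowest: Te > Ge > Rb > Sr.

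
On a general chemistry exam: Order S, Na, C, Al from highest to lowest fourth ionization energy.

The fourth ionization energy removes an electron from the +3 ion. For each element: S³⁺ still has 3 valence electrons; Na³⁺ is already 2 electrons into the core; C³⁺ still has 1 valence electron; Al³⁺ is the bare [Ne] core.
Breaking into a closed-shell core is much more expensive than removing a leftover valence electron — Na and Al have the largest IE_4 here.
Valence configurations: S³⁺ [Ne]3s²3p¹, C³⁺ [He]2s¹.
The numbers (kJ/mol): S 4556, Na 9543, C 6223, Al 11577.
Overall IE_4 order: S < C < Na < Al.

Al > Na > C > S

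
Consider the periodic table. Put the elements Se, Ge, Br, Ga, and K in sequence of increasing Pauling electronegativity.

K < Ga < Ge < Se < Br

K is in period 4, group 1; Ga is in period 4, group 13; Ge is in period 4, group 14; Se is in period 4, group 16; Br is in period 4, group 17.
EN rises left→right (higher Z_eff, smaller atoms) and falls top→bottom (larger, more shielded atoms).
All lie in period 4, so electronegativity increases left to right.
So from lowest to highest: K < Ga < Ge < Se < Br.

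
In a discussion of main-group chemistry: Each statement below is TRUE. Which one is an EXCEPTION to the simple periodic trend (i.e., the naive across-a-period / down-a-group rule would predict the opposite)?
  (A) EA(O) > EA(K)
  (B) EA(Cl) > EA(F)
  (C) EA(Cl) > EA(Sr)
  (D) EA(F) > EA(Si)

(B)

The general trend: electron affinity increases across a period and decreases down a group.
(A) O (period 2, group 16) vs K (period 4, group 1): the stated order agrees with the simple trend.
(B) Cl (period 3, group 17) vs F (period 2, group 17): the stated order contradicts the simple trend.
(C) Cl (period 3, group 17) vs Sr (period 5, group 2): the stated order agrees with the simple trend.
(D) F (period 2, group 17) vs Si (period 3, group 14): the stated order agrees with the simple trend.
The exception is (B): F's small 2p subshell makes the incoming electron feel strong e⁻–e⁻ repulsion, so Cl actually releases more energy on gaining an electron.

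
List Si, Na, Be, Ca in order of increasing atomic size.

Be, Si, Na, Ca

Be is in period 2, group 2; Na is in period 3, group 1; Si is in period 3, group 14; Ca is in period 4, group 2.
Atomic radius shrinks across a period as nuclear charge pulls the same shell inward, and grows down a group as new shells are added.
These span different periods and groups, so the two trends combine.
Si > Be: period and group pull opposite ways; the down-group shift dominates (116 vs 102 pm).
Na > Si: both are in period 3; the period trend gives Na the larger value.
Ca > Na: the two effects oppose for this pair; the down-group effect wins (171 vs 155 pm).
Approximate values (pm): Be 102, Na 155, Si 116, Ca 171.
So from smallest to largest: Be < Si < Na < Ca.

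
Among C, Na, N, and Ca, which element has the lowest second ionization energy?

Ca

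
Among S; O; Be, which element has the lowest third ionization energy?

S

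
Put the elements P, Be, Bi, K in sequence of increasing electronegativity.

K < Be < Bi < P

Be is in period 2, group 2; P is in period 3, group 15; K is in period 4, group 1; Bi is in period 6, group 15.
EN rises left→right (higher Z_eff, smaller atoms) and falls top→bottom (larger, more shielded atoms).
These span different periods and groups, so the two trends combine.
Be > K: relative to K, both the across-period and down-group shifts push Be's electronegativity up.
Bi > Be: period and group pull opposite ways; the across-period shift dominates (2.02 vs 1.57).
P > Bi: they share group 15; the group trend gives P the larger value.
Approximate values (Pauling): Be 1.57, P 2.19, K 0.82, Bi 2.02.
So from lowest to highest: K < Be < Bi < P.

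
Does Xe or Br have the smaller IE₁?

Br is in period 4, group 17; Xe is in period 5, group 18.
First ionization energy rises across a period (greater Z_eff holds electrons more tightly) and falls down a group (valence electrons are farther from the nucleus).
A diagonal step moves right (one effect) and down (the opposite effect) at once.
Xe > Br: the two effects oppose for this pair; the across-period effect wins (1170 vs 1140 kJ/mol).
Approximate values (kJ/mol): Br 1140, Xe 1170.
So Br has the smaller IE₁ (Br < Xe).

Br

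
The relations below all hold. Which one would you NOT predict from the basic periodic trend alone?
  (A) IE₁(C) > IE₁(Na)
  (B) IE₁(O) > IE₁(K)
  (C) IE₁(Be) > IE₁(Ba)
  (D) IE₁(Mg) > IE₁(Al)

(D)

The general trend: IE₁ increases across a period and decreases down a group.
(A) C (period 2, group 14) vs Na (period 3, group 1): the stated order agrees with the simple trend.
(B) O (period 2, group 16) vs K (period 4, group 1): the stated order agrees with the simple trend.
(C) Be (period 2, group 2) vs Ba (period 6, group 2): the stated order agrees with the simple trend.
(D) Mg (period 3, group 2) vs Al (period 3, group 13): the stated order contradicts the simple trend.
The exception is (D): Al's single 3p electron is easier to remove than one from Mg's filled 3s².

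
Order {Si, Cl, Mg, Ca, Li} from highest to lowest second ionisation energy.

Consider each +1 ion: Si⁺ still has 3 valence electrons; Cl⁺ still has 6 valence electrons; Mg⁺ still has 1 valence electron; Ca⁺ still has 1 valence electron; Li⁺ is the bare [He] core.
Breaking into a closed-shell core is much more expensive than removing a leftover valence electron — Li has the largest IE_2 here.
Valence configurations: Si⁺ [Ne]3s²3p¹, Cl⁺ [Ne]3s²3p⁴, Mg⁺ [Ne]3s¹, Ca⁺ [Ar]4s¹.
Tabulated IE_2 (kJ/mol): Si 1577, Cl 2298, Mg 1451, Ca 1145, Li 7298.
Hence IE_2: Ca < Mg < Si < Cl < Li.

Li, Cl, Si, Mg, Ca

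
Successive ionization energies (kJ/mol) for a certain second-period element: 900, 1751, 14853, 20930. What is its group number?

Look for the largest jump between consecutive ionization energies: IE3/IE2 ≈ 8.5, far larger than any earlier ratio.
That jump marks the point where a core electron is being removed. So the atom has 2 valence electrons.
A main-group element with 2 valence electrons is in group 2.

Group 2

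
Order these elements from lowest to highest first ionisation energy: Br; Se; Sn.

IE₁ increases left→right with effective nuclear charge and decreases top→bottom as the valence shell moves farther out.
These span different periods and groups, so the two trends combine.
Se > Sn: relative to Sn, both the across-period and down-group shifts push Se's first ionization energy up.
Br > Se: both are in period 4; the period trend gives Br the larger value.
Approximate values (kJ/mol): Se 941, Br 1140, Sn 709.
So from lowest to highest: Sn < Se < Br.

Sn, Se, Br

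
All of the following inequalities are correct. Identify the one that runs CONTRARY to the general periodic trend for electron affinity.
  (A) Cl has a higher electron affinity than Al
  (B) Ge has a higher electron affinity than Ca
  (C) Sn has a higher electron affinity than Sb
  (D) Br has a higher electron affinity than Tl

(C)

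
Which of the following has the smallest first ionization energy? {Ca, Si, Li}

First ionization energy rises across a period (greater Z_eff holds electrons more tightly) and falls down a group (valence electrons are farther from the nucleus).
These span different periods and groups, so the two trends combine.
Ca > Li: the two effects oppose for this pair; the across-period effect wins (590 vs 520 kJ/mol).
Si > Ca: both effects reinforce here, so Si is clearly the higher of the two.
For reference (kJ/mol): Li 520, Si 786, Ca 590.
The smallest first ionization energy among these belongs to Li.

Li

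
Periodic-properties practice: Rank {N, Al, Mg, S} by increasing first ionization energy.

N is in period 2, group 15; Mg is in period 3, group 2; Al is in period 3, group 13; S is in period 3, group 16.
IE₁ increases left→right with effective nuclear charge and decreases top→bottom as the valence shell moves farther out.
Here both period and group differ, so the two effects have to be weighed against each other.
Mg > Al: this pair runs against the simple trend — see the exception note.
S > Mg: both are in period 3; the period trend gives S the larger value.
N > S: period and group pull opposite ways; the down-group shift dominates (1402 vs 1000 kJ/mol).
Note the exception: Mg has a higher first ionization energy than Al, contrary to the simple trend — Al's single 3p electron is easier to remove than one from Mg's filled 3s².
Approximate values (kJ/mol): N 1402, Mg 738, Al 578, S 1000.
So from lowest to highest: Al < Mg < S < N.

Al < Mg < S < N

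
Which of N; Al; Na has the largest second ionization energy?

IE_2 is the cost of taking one more electron from the +1 cation: N⁺ still has 4 valence electrons; Al⁺ still has 2 valence electrons; Na⁺ is the bare [Ne] core.
Pulling an electron out of a noble-gas core costs far more than removing a remaining valence electron, so Na sits at the high end of IE_2.
Valence configurations: N⁺ [He]2s²2p², Al⁺ [Ne]3s².
The numbers (kJ/mol): N 2856, Al 1817, Na 4562.
Putting it together, IE_2: Al < N < Na.

Na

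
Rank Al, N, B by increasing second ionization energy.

After 1 electron has been removed, what remains? Al⁺ still has 2 valence electrons; N⁺ still has 4 valence electrons; B⁺ still has 2 valence electrons.
All are still removing valence electrons, so compare the +1 ions as you would atoms: IE_2 generally rises across a period (higher Z_eff) and falls down a group (larger shell), subject to the usual subshell exceptions.
Valence configurations: Al⁺ [Ne]3s², N⁺ [He]2s²2p², B⁺ [He]2s².
Approximate IE_2 values (kJ/mol): Al 1817, N 2856, B 2427.
Putting it together, IE_2: Al < B < N.

Al < B < N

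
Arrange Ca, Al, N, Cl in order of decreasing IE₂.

N, Cl, Al, Ca

Consider each +1 ion: Ca⁺ still has 1 valence electron; Al⁺ still has 2 valence electrons; N⁺ still has 4 valence electrons; Cl⁺ still has 6 valence electrons.
All are still removing valence electrons, so compare the +1 ions as you would atoms: IE_2 generally rises across a period (higher Z_eff) and falls down a group (larger shell), subject to the usual subshell exceptions.
Valence configurations: Ca⁺ [Ar]4s¹, Al⁺ [Ne]3s², N⁺ [He]2s²2p², Cl⁺ [Ne]3s²3p⁴.
Tabulated IE_2 (kJ/mol): Ca 1145, Al 1817, N 2856, Cl 2298.
Putting it together, IE_2: Ca < Al < Cl < N.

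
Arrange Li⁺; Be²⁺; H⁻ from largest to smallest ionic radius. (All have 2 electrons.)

H⁻ > Li⁺ > Be²⁺

All of these have 2 electrons, so size is governed by nuclear charge alone: the more protons, the stronger the pull on the same electron cloud, and the smaller the ion.
Nuclear charges: Be²⁺ (Z=4), Li⁺ (Z=3), H⁻ (Z=1).
Largest to smallest: H⁻ > Li⁺ > Be²⁺.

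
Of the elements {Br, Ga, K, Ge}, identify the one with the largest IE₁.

Br

First ionization energy rises across a period (greater Z_eff holds electrons more tightly) and falls down a group (valence electrons are farther from the nucleus).
All lie in period 4, so first ionization energy increases left to right.
The largest IE₁ among these belongs to Br.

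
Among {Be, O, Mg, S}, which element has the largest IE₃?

Be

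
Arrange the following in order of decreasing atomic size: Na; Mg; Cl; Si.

Na is in period 3, group 1; Mg is in period 3, group 2; Si is in period 3, group 14; Cl is in period 3, group 17.
Moving right in a period, electrons are added to the same shell under a stronger nuclear pull, so atoms get smaller; moving down, a new shell is opened and atoms get larger.
All lie in period 3, so atomic radius increases right to left.
So from largest to smallest: Na > Mg > Si > Cl.

Na > Mg > Si > Cl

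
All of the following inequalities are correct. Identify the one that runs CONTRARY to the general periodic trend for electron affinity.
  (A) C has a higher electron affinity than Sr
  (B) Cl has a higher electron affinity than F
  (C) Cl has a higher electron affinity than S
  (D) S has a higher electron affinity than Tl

The general trend: electron affinity increases across a period and decreases down a group.
(A) C (period 2, group 14) vs Sr (period 5, group 2): the stated order agrees with the simple trend.
(B) Cl (period 3, group 17) vs F (period 2, group 17): the stated order contradicts the simple trend.
(C) Cl (period 3, group 17) vs S (period 3, group 16): the stated order agrees with the simple trend.
(D) S (period 3, group 16) vs Tl (period 6, group 13): the stated order agrees with the simple trend.
The exception is (B): F's small 2p subshell makes the incoming electron feel strong e⁻–e⁻ repulsion, so Cl actually releases more energy on gaining an electron.

(B)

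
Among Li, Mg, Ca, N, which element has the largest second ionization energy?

Li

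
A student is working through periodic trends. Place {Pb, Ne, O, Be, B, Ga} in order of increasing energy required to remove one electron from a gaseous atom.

Ga < Pb < B < Be < O < Ne

Be is in period 2, group 2; B is in period 2, group 13; O is in period 2, group 16; Ne is in period 2, group 18; Ga is in period 4, group 13; Pb is in period 6, group 14.
First ionization energy rises across a period (greater Z_eff holds electrons more tightly) and falls down a group (valence electrons are farther from the nucleus).
Neither a single period nor a single group — weigh both effects.
Pb > Ga: period and group pull opposite ways; the across-period shift dominates (716 vs 579 kJ/mol).
B > Pb: the two effects oppose for this pair; the down-group effect wins (801 vs 716 kJ/mol).
Be > B: this pair runs against the simple trend — see the exception note.
O > Be: both are in period 2; the period trend gives O the larger value.
Ne > O: Ne lies to the right of O in period 2, so the across-period effect alone puts Ne higher.
Note the exception: Be has a higher first ionization energy than B, contrary to the simple trend — removing B's lone 2p electron is easier than breaking Be's filled 2s².
Tabulated first ionization energy (kJ/mol): Be 900, B 801, O 1314, Ne 2081, Ga 579, Pb 716.
So from lowest to highest: Ga < Pb < B < Be < O < Ne.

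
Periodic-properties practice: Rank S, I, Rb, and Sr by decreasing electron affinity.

S is in period 3, group 16; Rb is in period 5, group 1; Sr is in period 5, group 2; I is in period 5, group 17.
Adding an electron releases more energy for atoms nearer the top right (short of the noble gases).
Here both period and group differ, so the two effects have to be weighed against each other.
Rb > Sr: this pair runs against the simple trend — see the exception note.
S > Rb: relative to Rb, both the across-period and down-group shifts push S's electron affinity up.
I > S: period and group pull opposite ways; the across-period shift dominates (295 vs 200 kJ/mol).
Note the exception: Rb has a higher electron affinity than Sr, contrary to the simple trend — adding an electron to Sr (ns²) has to open a new, higher-energy np subshell, which is unfavourable.
Approximate values (kJ/mol): S 200, Rb 47, Sr 5, I 295.
So from highest to lowest: I > S > Rb > Sr.

I > S > Rb > Sr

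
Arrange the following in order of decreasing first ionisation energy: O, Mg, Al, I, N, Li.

N > O > I > Mg > Al > Li

Removing the outermost electron gets harder across a period and easier down a group.
These span different periods and groups, so the two trends combine.
Al > Li: period and group pull opposite ways; the across-period shift dominates (578 vs 520 kJ/mol).
Mg > Al: this pair runs against the simple trend — see the exception note.
I > Mg: the two effects oppose for this pair; the across-period effect wins (1008 vs 738 kJ/mol).
O > I: the two effects oppose for this pair; the down-group effect wins (1314 vs 1008 kJ/mol).
N > O: this pair runs against the simple trend — see the exception note.
Note the exception: Mg has a higher first ionization energy than Al, contrary to the simple trend — Al's single 3p electron is easier to remove than one from Mg's filled 3s².
Note the exception: N has a higher first ionization energy than O, contrary to the simple trend — pairing an electron in O's 2p⁴ costs repulsion energy, so O ionizes more easily than half-filled N (2p³).
Approximate values (kJ/mol): Li 520, N 1402, O 1314, Mg 738, Al 578, I 1008.
So from highest to lowest: N > O > I > Mg > Al > Li.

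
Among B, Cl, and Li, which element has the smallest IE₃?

B

After 2 electrons have been removed, what remains? B²⁺ still has 1 valence electron; Cl²⁺ still has 5 valence electrons; Li²⁺ is already 1 electron into the core.
Pulling an electron out of a noble-gas core costs far more than removing a remaining valence electron, so Li sits at the high end of IE_3.
Valence configurations: B²⁺ [He]2s¹, Cl²⁺ [Ne]3s²3p³.
Tabulated IE_3 (kJ/mol): B 3660, Cl 3822, Li 11815.
Hence IE_3: B < Cl < Li.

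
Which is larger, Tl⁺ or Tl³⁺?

Tl⁺

Both ions have Z = 81 protons, but Tl³⁺ has lost more electrons, so its remaining electrons feel a larger effective nuclear charge per electron and are pulled in more tightly.
Higher positive charge → smaller ion, so Tl⁺ > Tl³⁺.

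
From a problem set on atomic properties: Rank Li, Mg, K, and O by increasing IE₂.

The second ionization energy removes an electron from the +1 ion. For each element: Li⁺ is the bare [He] core; Mg⁺ still has 1 valence electron; K⁺ is the bare [Ar] core; O⁺ still has 5 valence electrons.
Usually core removal costs more than valence removal, but here the competition is close: a tightly held n=2 valence electron can cost more to remove than an n=3 core electron, so the actual values have to decide it.
Valence configurations: Mg⁺ [Ne]3s¹, O⁺ [He]2s²2p³.
Approximate IE_2 values (kJ/mol): Li 7298, Mg 1451, K 3052, O 3388.
Putting it together, IE_2: Mg < K < O < Li.

Mg < K < O < Li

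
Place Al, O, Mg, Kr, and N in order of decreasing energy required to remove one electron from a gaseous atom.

N > Kr > O > Mg > Al

Removing the outermost electron gets harder across a period and easier down a group.
Neither a single period nor a single group — weigh both effects.
Mg > Al: this pair runs against the simple trend — see the exception note.
O > Mg: both effects reinforce here, so O is clearly the higher of the two.
Kr > O: period and group pull opposite ways; the across-period shift dominates (1351 vs 1314 kJ/mol).
N > Kr: the two effects oppose for this pair; the down-group effect wins (1402 vs 1351 kJ/mol).
Note the exception: Mg has a higher first ionization energy than Al, contrary to the simple trend — Al's single 3p electron is easier to remove than one from Mg's filled 3s².
Note the exception: N has a higher first ionization energy than O, contrary to the simple trend — pairing an electron in O's 2p⁴ costs repulsion energy, so O ionizes more easily than half-filled N (2p³).
Approximate values (kJ/mol): N 1402, O 1314, Mg 738, Al 578, Kr 1351.
So from highest to lowest: N > Kr > O > Mg > Al.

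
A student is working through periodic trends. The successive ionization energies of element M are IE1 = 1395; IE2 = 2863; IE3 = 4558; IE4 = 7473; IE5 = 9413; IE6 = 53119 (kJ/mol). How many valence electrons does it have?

5

Look for the largest jump between consecutive ionization energies: IE6/IE5 ≈ 5.6, far larger than any earlier ratio.
That jump marks the point where a core electron is being removed. So the atom has 5 valence electrons.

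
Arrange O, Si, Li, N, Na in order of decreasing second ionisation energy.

Li > Na > O > N > Si

After 1 electron has been removed, what remains? O⁺ still has 5 valence electrons; Si⁺ still has 3 valence electrons; Li⁺ is the bare [He] core; N⁺ still has 4 valence electrons; Na⁺ is the bare [Ne] core.
Breaking into a closed-shell core is much more expensive than removing a leftover valence electron — Na and Li have the largest IE_2 here.
Valence configurations: O⁺ [He]2s²2p³, Si⁺ [Ne]3s²3p¹, N⁺ [He]2s²2p².
Approximate IE_2 values (kJ/mol): O 3388, Si 1577, Li 7298, N 2856, Na 4562.
Hence IE_2: Si < N < O < Na < Li.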